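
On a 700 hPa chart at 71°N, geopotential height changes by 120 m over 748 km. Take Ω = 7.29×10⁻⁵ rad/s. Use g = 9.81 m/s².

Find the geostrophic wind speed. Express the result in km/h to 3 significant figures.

41.1 km/h

Coriolis parameter at 71°N:
f = 2Ω sin φ = 2 × 7.29×10⁻⁵ × sin 71° = 1.38×10⁻⁴ s⁻¹
Height gradient: |∂Z/∂n| = 120 m / 748000 m = 1.60×10⁻⁴
On a pressure surface, geostrophic balance gives V_g = (g/f)|∂Z/∂n|:
V_g = 9.81 × 1.60×10⁻⁴ / 1.38×10⁻⁴ = 11.4 m/s
Converting: 11.4 m/s × 3.6 = 41.1 km/h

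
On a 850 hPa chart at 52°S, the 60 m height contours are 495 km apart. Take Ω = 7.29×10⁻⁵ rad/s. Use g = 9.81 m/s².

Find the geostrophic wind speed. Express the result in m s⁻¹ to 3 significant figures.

10.3 m s⁻¹

Coriolis parameter at 52°S:
f = 2Ω sin φ = 2 × 7.29×10⁻⁵ × sin 52° = 1.15×10⁻⁴ s⁻¹
Height gradient: |∂Z/∂n| = 60 m / 495000 m = 1.21×10⁻⁴
On a pressure surface, geostrophic balance gives V_g = (g/f)|∂Z/∂n|:
V_g = 9.81 × 1.21×10⁻⁴ / 1.15×10⁻⁴ = 10.3 m/s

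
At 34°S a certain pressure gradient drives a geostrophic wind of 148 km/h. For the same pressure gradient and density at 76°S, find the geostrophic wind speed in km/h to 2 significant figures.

85 km/h

With the same pressure gradient and density, V_g ∝ 1/f ∝ 1/sin φ.
V₂ = V₁ · sin φ₁ / sin φ₂ = 148 × sin 34° / sin 76°
V₂ = 148 × 0.5592/0.9703 = 85 km/h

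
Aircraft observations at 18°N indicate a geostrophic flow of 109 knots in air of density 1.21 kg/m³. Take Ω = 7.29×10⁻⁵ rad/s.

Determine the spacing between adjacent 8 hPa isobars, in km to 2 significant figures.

Coriolis parameter at 18°N:
f = 2Ω sin φ = 2 × 7.29×10⁻⁵ × sin 18° = 4.51×10⁻⁵ s⁻¹
Wind speed in SI: 109 knots = 56.1 m/s
Geostrophic balance rearranged: |∂P/∂n| = f ρ V_g
|∂P/∂n| = 4.51×10⁻⁵ × 1.21 × 56.1 = 3.06×10⁻³ Pa/m
Isobar spacing: Δn = ΔP/|∂P/∂n| = 800 Pa / 3.06×10⁻³ Pa/m = 261698 m ≈ 260 km

260 km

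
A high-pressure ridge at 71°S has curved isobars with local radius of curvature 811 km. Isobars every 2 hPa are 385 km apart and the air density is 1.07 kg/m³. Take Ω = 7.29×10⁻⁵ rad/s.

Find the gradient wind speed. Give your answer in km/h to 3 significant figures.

Coriolis parameter at 71°S:
f = 2Ω sin φ = 2 × 7.29×10⁻⁵ × sin 71° = 1.38×10⁻⁴ s⁻¹
Pressure gradient: |∂P/∂n| = 200 Pa / 385000 m = 5.19×10⁻⁴ Pa/m
Geostrophic speed: V_g = |∂P/∂n|/(fρ) = 5.19×10⁻⁴/(1.38×10⁻⁴ × 1.07) = 3.52 m/s
Around a high, pressure-gradient force acts outward with centrifugal, so Coriolis balances both:
fV = (1/ρ)|∂P/∂n| + V²/R  →  V² − fR·V + fR·V_g = 0
With fR = 1.38×10⁻⁴ × 811×10³ m = 112 m/s:
V = [fR − √((fR)² − 4 fR V_g)]/2 = [112 − √(112² − 4×112×3.52)]/2 = 3.64 m/s
Supergeostrophic (V > V_g = 3.52 m/s), as expected around a high.
Converting: 3.64 m/s × 3.6 = 13.1 km/h

13.1 km/h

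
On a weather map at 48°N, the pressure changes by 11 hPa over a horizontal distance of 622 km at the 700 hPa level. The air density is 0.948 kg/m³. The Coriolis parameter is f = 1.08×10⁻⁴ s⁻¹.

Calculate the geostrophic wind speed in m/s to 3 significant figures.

17.3 m/s

Pressure gradient: |∂P/∂n| = 1100 Pa / 622000 m = 1.77×10⁻³ Pa/m
Geostrophic balance (pressure-gradient force = Coriolis force):
V_g = (1/(fρ)) |∂P/∂n| = 1.77×10⁻³ / (1.08×10⁻⁴ × 0.948) = 17.3 m/s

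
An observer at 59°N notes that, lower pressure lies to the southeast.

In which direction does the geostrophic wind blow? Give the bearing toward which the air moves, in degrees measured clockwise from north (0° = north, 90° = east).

The pressure-gradient force points toward the southeast (bearing 135°).
Geostrophic balance: in the Northern Hemisphere the Coriolis force deflects motion to the right, so the geostrophic wind blows 90° to the right of the pressure-gradient force (low pressure on the left).
Rotating 135° by 90° clockwise gives 225° — the wind blows toward the southwest.

225°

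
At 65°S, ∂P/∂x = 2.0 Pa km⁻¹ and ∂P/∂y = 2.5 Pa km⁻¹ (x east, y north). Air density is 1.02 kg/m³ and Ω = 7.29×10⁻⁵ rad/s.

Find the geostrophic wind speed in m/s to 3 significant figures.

23.8 m/s

Coriolis parameter at 65°S:
f = 2Ω sin φ = 2 × 7.29×10⁻⁵ × sin 65° = 1.32×10⁻⁴ s⁻¹
In the Southern Hemisphere f is negative: f = −1.32×10⁻⁴ s⁻¹.
Component geostrophic relations (x east, y north):
u_g = −(1/(fρ)) ∂P/∂y,  v_g = (1/(fρ)) ∂P/∂x
u_g = −(2.5×10⁻³)/(−1.32×10⁻⁴ × 1.02) = 18.5 m/s;  v_g = (2.0×10⁻³)/(−1.32×10⁻⁴ × 1.02) = −14.8 m/s
|V_g| = √(u_g² + v_g²) = 23.8 m/s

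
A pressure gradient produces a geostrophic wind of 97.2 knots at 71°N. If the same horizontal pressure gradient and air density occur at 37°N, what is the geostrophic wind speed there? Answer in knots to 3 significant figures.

153 knots

With the same pressure gradient and density, V_g ∝ 1/f ∝ 1/sin φ.
V₂ = V₁ · sin φ₁ / sin φ₂ = 97.2 × sin 71° / sin 37°
V₂ = 97.2 × 0.9455/0.6018 = 153 knots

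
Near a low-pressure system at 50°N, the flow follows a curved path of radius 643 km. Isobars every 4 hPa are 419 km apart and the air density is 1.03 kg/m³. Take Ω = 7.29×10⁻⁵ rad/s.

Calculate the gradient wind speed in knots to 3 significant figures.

14.6 knots

Coriolis parameter at 50°N:
f = 2Ω sin φ = 2 × 7.29×10⁻⁵ × sin 50° = 1.12×10⁻⁴ s⁻¹
Pressure gradient: |∂P/∂n| = 400 Pa / 419000 m = 9.55×10⁻⁴ Pa/m
Geostrophic speed: V_g = |∂P/∂n|/(fρ) = 9.55×10⁻⁴/(1.12×10⁻⁴ × 1.03) = 8.30 m/s
Around a low, centrifugal force acts outward with Coriolis, so pressure-gradient force balances both:
(1/ρ)|∂P/∂n| = fV + V²/R  →  V² + fR·V − fR·V_g = 0
With fR = 1.12×10⁻⁴ × 643×10³ m = 71.8 m/s:
V = [−fR + √((fR)² + 4 fR V_g)]/2 = [−71.8 + √(71.8² + 4×71.8×8.3)]/2 = 7.51 m/s
Subgeostrophic (V < V_g = 8.3 m/s), as expected around a low.
Converting: 7.51 m/s × 1.944 = 14.6 knots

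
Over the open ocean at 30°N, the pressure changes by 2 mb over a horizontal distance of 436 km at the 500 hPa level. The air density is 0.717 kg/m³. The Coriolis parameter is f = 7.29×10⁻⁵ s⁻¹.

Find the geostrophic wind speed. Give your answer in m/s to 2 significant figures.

Pressure gradient: |∂P/∂n| = 200 Pa / 436000 m = 4.59×10⁻⁴ Pa/m
Geostrophic balance (pressure-gradient force = Coriolis force):
V_g = (1/(fρ)) |∂P/∂n| = 4.59×10⁻⁴ / (7.29×10⁻⁵ × 0.717) = 8.78 m/s

8.8 m/s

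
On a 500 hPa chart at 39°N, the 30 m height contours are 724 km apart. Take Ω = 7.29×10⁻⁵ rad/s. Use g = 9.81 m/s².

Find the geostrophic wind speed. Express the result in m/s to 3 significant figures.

Coriolis parameter at 39°N:
f = 2Ω sin φ = 2 × 7.29×10⁻⁵ × sin 39° = 9.18×10⁻⁵ s⁻¹
Height gradient: |∂Z/∂n| = 30 m / 724000 m = 4.14×10⁻⁵
On a pressure surface, geostrophic balance gives V_g = (g/f)|∂Z/∂n|:
V_g = 9.81 × 4.14×10⁻⁵ / 9.18×10⁻⁵ = 4.43 m/s

4.43 m/s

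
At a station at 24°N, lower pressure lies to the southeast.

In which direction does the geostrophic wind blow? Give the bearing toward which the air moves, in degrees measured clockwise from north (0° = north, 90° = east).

225°

The pressure-gradient force points toward the southeast (bearing 135°).
Geostrophic balance: in the Northern Hemisphere the Coriolis force deflects motion to the right, so the geostrophic wind blows 90° to the right of the pressure-gradient force (low pressure on the left).
Rotating 135° by 90° clockwise gives 225° — the wind blows toward the southwest.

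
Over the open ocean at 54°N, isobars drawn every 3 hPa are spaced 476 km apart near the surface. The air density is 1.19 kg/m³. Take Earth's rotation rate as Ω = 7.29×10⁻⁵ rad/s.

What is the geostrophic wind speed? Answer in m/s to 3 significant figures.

Coriolis parameter at 54°N:
f = 2Ω sin φ = 2 × 7.29×10⁻⁵ × sin 54° = 1.18×10⁻⁴ s⁻¹
Pressure gradient: |∂P/∂n| = 300 Pa / 476000 m = 6.30×10⁻⁴ Pa/m
Geostrophic balance (pressure-gradient force = Coriolis force):
V_g = (1/(fρ)) |∂P/∂n| = 6.30×10⁻⁴ / (1.18×10⁻⁴ × 1.19) = 4.49 m/s

4.49 m/s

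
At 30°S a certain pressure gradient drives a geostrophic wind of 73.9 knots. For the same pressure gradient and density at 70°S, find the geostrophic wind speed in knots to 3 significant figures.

With the same pressure gradient and density, V_g ∝ 1/f ∝ 1/sin φ.
V₂ = V₁ · sin φ₁ / sin φ₂ = 73.9 × sin 30° / sin 70°
V₂ = 73.9 × 0.5000/0.9397 = 39.3 knots

39.3 knots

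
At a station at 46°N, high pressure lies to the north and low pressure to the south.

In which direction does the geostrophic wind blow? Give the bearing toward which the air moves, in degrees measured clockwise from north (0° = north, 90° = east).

The pressure-gradient force points toward the south (bearing 180°).
Geostrophic balance: in the Northern Hemisphere the Coriolis force deflects motion to the right, so the geostrophic wind blows 90° to the right of the pressure-gradient force (low pressure on the left).
Rotating 180° by 90° clockwise gives 270° — the wind blows toward the west.

270°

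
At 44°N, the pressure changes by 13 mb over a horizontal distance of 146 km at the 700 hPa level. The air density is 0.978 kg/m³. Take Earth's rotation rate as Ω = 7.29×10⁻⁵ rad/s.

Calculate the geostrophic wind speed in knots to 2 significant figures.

170 knots

Coriolis parameter at 44°N:
f = 2Ω sin φ = 2 × 7.29×10⁻⁵ × sin 44° = 1.01×10⁻⁴ s⁻¹
Pressure gradient: |∂P/∂n| = 1300 Pa / 146000 m = 8.90×10⁻³ Pa/m
Geostrophic balance (pressure-gradient force = Coriolis force):
V_g = (1/(fρ)) |∂P/∂n| = 8.90×10⁻³ / (1.01×10⁻⁴ × 0.978) = 89.9 m/s
Converting: 89.9 m/s × 1.944 = 170 knots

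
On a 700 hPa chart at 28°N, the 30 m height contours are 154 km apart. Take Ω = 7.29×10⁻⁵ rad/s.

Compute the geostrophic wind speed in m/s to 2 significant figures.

28 m/s

Coriolis parameter at 28°N:
f = 2Ω sin φ = 2 × 7.29×10⁻⁵ × sin 28° = 6.84×10⁻⁵ s⁻¹
Height gradient: |∂Z/∂n| = 30 m / 154000 m = 1.95×10⁻⁴
On a pressure surface, geostrophic balance gives V_g = (g/f)|∂Z/∂n|:
V_g = 9.81 × 1.95×10⁻⁴ / 6.84×10⁻⁵ = 27.9 m/s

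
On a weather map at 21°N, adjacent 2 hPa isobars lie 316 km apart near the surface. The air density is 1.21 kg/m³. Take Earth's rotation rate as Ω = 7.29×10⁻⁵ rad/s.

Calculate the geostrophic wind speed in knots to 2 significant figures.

Coriolis parameter at 21°N:
f = 2Ω sin φ = 2 × 7.29×10⁻⁵ × sin 21° = 5.23×10⁻⁵ s⁻¹
Pressure gradient: |∂P/∂n| = 200 Pa / 316000 m = 6.33×10⁻⁴ Pa/m
Geostrophic balance (pressure-gradient force = Coriolis force):
V_g = (1/(fρ)) |∂P/∂n| = 6.33×10⁻⁴ / (5.23×10⁻⁵ × 1.21) = 10.0 m/s
Converting: 10.0 m/s × 1.944 = 19 knots

19 knots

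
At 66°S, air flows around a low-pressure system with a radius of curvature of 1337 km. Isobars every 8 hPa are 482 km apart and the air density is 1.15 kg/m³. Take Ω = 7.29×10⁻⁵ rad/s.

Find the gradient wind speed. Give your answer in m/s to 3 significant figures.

10.2 m/s

Coriolis parameter at 66°S:
f = 2Ω sin φ = 2 × 7.29×10⁻⁵ × sin 66° = 1.33×10⁻⁴ s⁻¹
Pressure gradient: |∂P/∂n| = 800 Pa / 482000 m = 1.66×10⁻³ Pa/m
Geostrophic speed: V_g = |∂P/∂n|/(fρ) = 1.66×10⁻³/(1.33×10⁻⁴ × 1.15) = 10.8 m/s
Around a low, centrifugal force acts outward with Coriolis, so pressure-gradient force balances both:
(1/ρ)|∂P/∂n| = fV + V²/R  →  V² + fR·V − fR·V_g = 0
With fR = 1.33×10⁻⁴ × 1337×10³ m = 178 m/s:
V = [−fR + √((fR)² + 4 fR V_g)]/2 = [−178 + √(178² + 4×178×10.8)]/2 = 10.2 m/s
Subgeostrophic (V < V_g = 10.8 m/s), as expected around a low.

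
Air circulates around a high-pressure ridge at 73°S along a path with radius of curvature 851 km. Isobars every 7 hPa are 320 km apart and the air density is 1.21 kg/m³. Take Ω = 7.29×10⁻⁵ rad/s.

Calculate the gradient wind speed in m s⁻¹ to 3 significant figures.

14.8 m s⁻¹

Coriolis parameter at 73°S:
f = 2Ω sin φ = 2 × 7.29×10⁻⁵ × sin 73° = 1.39×10⁻⁴ s⁻¹
Pressure gradient: |∂P/∂n| = 700 Pa / 320000 m = 2.19×10⁻³ Pa/m
Geostrophic speed: V_g = |∂P/∂n|/(fρ) = 2.19×10⁻³/(1.39×10⁻⁴ × 1.21) = 13.0 m/s
Around a high, pressure-gradient force acts outward with centrifugal, so Coriolis balances both:
fV = (1/ρ)|∂P/∂n| + V²/R  →  V² − fR·V + fR·V_g = 0
With fR = 1.39×10⁻⁴ × 851×10³ m = 119 m/s:
V = [fR − √((fR)² − 4 fR V_g)]/2 = [119 − √(119² − 4×119×13)]/2 = 14.8 m/s
Supergeostrophic (V > V_g = 13 m/s), as expected around a high.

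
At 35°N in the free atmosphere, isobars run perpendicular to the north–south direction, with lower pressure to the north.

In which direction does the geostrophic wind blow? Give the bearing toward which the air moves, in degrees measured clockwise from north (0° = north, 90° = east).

The pressure-gradient force points toward the north (bearing 000°).
Geostrophic balance: in the Northern Hemisphere the Coriolis force deflects motion to the right, so the geostrophic wind blows 90° to the right of the pressure-gradient force (low pressure on the left).
Rotating 000° by 90° clockwise gives 090° — the wind blows toward the east.

090°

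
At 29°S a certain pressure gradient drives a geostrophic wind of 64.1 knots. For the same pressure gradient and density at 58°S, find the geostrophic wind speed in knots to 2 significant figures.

37 knots

With the same pressure gradient and density, V_g ∝ 1/f ∝ 1/sin φ.
V₂ = V₁ · sin φ₁ / sin φ₂ = 64.1 × sin 29° / sin 58°
V₂ = 64.1 × 0.4848/0.8480 = 37 knots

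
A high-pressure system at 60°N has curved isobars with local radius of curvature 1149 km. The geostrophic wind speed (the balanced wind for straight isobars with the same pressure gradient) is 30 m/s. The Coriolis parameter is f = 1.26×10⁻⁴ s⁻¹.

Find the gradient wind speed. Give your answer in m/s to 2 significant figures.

42 m/s

Around a high, pressure-gradient force acts outward with centrifugal, so Coriolis balances both:
fV = (1/ρ)|∂P/∂n| + V²/R  →  V² − fR·V + fR·V_g = 0
With fR = 1.26×10⁻⁴ × 1149×10³ m = 145 m/s:
V = [fR − √((fR)² − 4 fR V_g)]/2 = [145 − √(145² − 4×145×30)]/2 = 42.4 m/s
Supergeostrophic (V > V_g = 30 m/s), as expected around a high.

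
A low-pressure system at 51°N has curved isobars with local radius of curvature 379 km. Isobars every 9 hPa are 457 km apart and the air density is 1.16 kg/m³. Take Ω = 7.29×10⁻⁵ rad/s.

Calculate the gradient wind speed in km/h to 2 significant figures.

Coriolis parameter at 51°N:
f = 2Ω sin φ = 2 × 7.29×10⁻⁵ × sin 51° = 1.13×10⁻⁴ s⁻¹
Pressure gradient: |∂P/∂n| = 900 Pa / 457000 m = 1.97×10⁻³ Pa/m
Geostrophic speed: V_g = |∂P/∂n|/(fρ) = 1.97×10⁻³/(1.13×10⁻⁴ × 1.16) = 15.0 m/s
Around a low, centrifugal force acts outward with Coriolis, so pressure-gradient force balances both:
(1/ρ)|∂P/∂n| = fV + V²/R  →  V² + fR·V − fR·V_g = 0
With fR = 1.13×10⁻⁴ × 379×10³ m = 42.9 m/s:
V = [−fR + √((fR)² + 4 fR V_g)]/2 = [−42.9 + √(42.9² + 4×42.9×15)]/2 = 11.8 m/s
Subgeostrophic (V < V_g = 15 m/s), as expected around a low.
Converting: 11.8 m/s × 3.6 = 42 km/h

42 km/h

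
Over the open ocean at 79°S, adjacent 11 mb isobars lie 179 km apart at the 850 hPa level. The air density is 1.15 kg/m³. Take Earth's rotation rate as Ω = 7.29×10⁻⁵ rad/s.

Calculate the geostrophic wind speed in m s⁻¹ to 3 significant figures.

Coriolis parameter at 79°S:
f = 2Ω sin φ = 2 × 7.29×10⁻⁵ × sin 79° = 1.43×10⁻⁴ s⁻¹
Pressure gradient: |∂P/∂n| = 1100 Pa / 179000 m = 6.15×10⁻³ Pa/m
Geostrophic balance (pressure-gradient force = Coriolis force):
V_g = (1/(fρ)) |∂P/∂n| = 6.15×10⁻³ / (1.43×10⁻⁴ × 1.15) = 37.3 m/s

37.3 m s⁻¹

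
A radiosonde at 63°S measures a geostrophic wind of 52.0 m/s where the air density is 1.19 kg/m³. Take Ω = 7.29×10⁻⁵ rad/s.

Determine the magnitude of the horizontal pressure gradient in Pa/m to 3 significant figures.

8.04×10⁻³ Pa/m

Coriolis parameter at 63°S:
f = 2Ω sin φ = 2 × 7.29×10⁻⁵ × sin 63° = 1.30×10⁻⁴ s⁻¹
Geostrophic balance rearranged: |∂P/∂n| = f ρ V_g
|∂P/∂n| = 1.30×10⁻⁴ × 1.19 × 52.0 = 8.04×10⁻³ Pa/m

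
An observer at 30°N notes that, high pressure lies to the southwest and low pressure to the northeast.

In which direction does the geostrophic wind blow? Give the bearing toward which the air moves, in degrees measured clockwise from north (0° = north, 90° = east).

The pressure-gradient force points toward the northeast (bearing 045°).
Geostrophic balance: in the Northern Hemisphere the Coriolis force deflects motion to the right, so the geostrophic wind blows 90° to the right of the pressure-gradient force (low pressure on the left).
Rotating 045° by 90° clockwise gives 135° — the wind blows toward the southeast.

135°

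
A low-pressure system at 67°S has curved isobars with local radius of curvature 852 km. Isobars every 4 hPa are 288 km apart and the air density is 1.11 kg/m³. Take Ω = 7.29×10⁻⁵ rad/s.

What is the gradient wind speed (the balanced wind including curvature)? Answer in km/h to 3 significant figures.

Coriolis parameter at 67°S:
f = 2Ω sin φ = 2 × 7.29×10⁻⁵ × sin 67° = 1.34×10⁻⁴ s⁻¹
Pressure gradient: |∂P/∂n| = 400 Pa / 288000 m = 1.39×10⁻³ Pa/m
Geostrophic speed: V_g = |∂P/∂n|/(fρ) = 1.39×10⁻³/(1.34×10⁻⁴ × 1.11) = 9.32 m/s
Around a low, centrifugal force acts outward with Coriolis, so pressure-gradient force balances both:
(1/ρ)|∂P/∂n| = fV + V²/R  →  V² + fR·V − fR·V_g = 0
With fR = 1.34×10⁻⁴ × 852×10³ m = 114 m/s:
V = [−fR + √((fR)² + 4 fR V_g)]/2 = [−114 + √(114² + 4×114×9.32)]/2 = 8.67 m/s
Subgeostrophic (V < V_g = 9.32 m/s), as expected around a low.
Converting: 8.67 m/s × 3.6 = 31.2 km/h

31.2 km/h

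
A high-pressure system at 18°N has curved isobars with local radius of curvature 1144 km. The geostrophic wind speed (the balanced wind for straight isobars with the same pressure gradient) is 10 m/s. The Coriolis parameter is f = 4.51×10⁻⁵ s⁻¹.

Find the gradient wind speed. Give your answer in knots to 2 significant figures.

Around a high, pressure-gradient force acts outward with centrifugal, so Coriolis balances both:
fV = (1/ρ)|∂P/∂n| + V²/R  →  V² − fR·V + fR·V_g = 0
With fR = 4.51×10⁻⁵ × 1144×10³ m = 51.6 m/s:
V = [fR − √((fR)² − 4 fR V_g)]/2 = [51.6 − √(51.6² − 4×51.6×10)]/2 = 13.6 m/s
Supergeostrophic (V > V_g = 10 m/s), as expected around a high.
Converting: 13.6 m/s × 1.944 = 26 knots

26 knots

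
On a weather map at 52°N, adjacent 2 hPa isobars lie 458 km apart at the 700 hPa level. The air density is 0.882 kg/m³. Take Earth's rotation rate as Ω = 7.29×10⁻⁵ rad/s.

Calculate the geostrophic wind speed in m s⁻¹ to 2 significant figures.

Coriolis parameter at 52°N:
f = 2Ω sin φ = 2 × 7.29×10⁻⁵ × sin 52° = 1.15×10⁻⁴ s⁻¹
Pressure gradient: |∂P/∂n| = 200 Pa / 458000 m = 4.37×10⁻⁴ Pa/m
Geostrophic balance (pressure-gradient force = Coriolis force):
V_g = (1/(fρ)) |∂P/∂n| = 4.37×10⁻⁴ / (1.15×10⁻⁴ × 0.882) = 4.31 m/s

4.3 m s⁻¹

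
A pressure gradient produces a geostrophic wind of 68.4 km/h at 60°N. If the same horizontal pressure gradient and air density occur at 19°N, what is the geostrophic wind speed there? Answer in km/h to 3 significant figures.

With the same pressure gradient and density, V_g ∝ 1/f ∝ 1/sin φ.
V₂ = V₁ · sin φ₁ / sin φ₂ = 68.4 × sin 60° / sin 19°
V₂ = 68.4 × 0.8660/0.3256 = 182 km/h

182 km/h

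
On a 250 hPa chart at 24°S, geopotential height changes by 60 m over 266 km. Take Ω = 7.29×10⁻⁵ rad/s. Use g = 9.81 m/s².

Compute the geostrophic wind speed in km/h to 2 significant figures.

Coriolis parameter at 24°S:
f = 2Ω sin φ = 2 × 7.29×10⁻⁵ × sin 24° = 5.93×10⁻⁵ s⁻¹
Height gradient: |∂Z/∂n| = 60 m / 266000 m = 2.26×10⁻⁴
On a pressure surface, geostrophic balance gives V_g = (g/f)|∂Z/∂n|:
V_g = 9.81 × 2.26×10⁻⁴ / 5.93×10⁻⁵ = 37.3 m/s
Converting: 37.3 m/s × 3.6 = 130 km/h

130 km/h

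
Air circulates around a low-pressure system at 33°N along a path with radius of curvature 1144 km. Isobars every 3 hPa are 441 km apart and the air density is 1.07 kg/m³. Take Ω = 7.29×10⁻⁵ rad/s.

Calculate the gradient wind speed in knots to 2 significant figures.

Coriolis parameter at 33°N:
f = 2Ω sin φ = 2 × 7.29×10⁻⁵ × sin 33° = 7.94×10⁻⁵ s⁻¹
Pressure gradient: |∂P/∂n| = 300 Pa / 441000 m = 6.80×10⁻⁴ Pa/m
Geostrophic speed: V_g = |∂P/∂n|/(fρ) = 6.80×10⁻⁴/(7.94×10⁻⁵ × 1.07) = 8.01 m/s
Around a low, centrifugal force acts outward with Coriolis, so pressure-gradient force balances both:
(1/ρ)|∂P/∂n| = fV + V²/R  →  V² + fR·V − fR·V_g = 0
With fR = 7.94×10⁻⁵ × 1144×10³ m = 90.8 m/s:
V = [−fR + √((fR)² + 4 fR V_g)]/2 = [−90.8 + √(90.8² + 4×90.8×8.01)]/2 = 7.4 m/s
Subgeostrophic (V < V_g = 8.01 m/s), as expected around a low.
Converting: 7.4 m/s × 1.944 = 14 knots

14 knots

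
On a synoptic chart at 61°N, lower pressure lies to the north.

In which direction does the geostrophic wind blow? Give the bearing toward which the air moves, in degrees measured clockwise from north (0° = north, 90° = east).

The pressure-gradient force points toward the north (bearing 000°).
Geostrophic balance: in the Northern Hemisphere the Coriolis force deflects motion to the right, so the geostrophic wind blows 90° to the right of the pressure-gradient force (low pressure on the left).
Rotating 000° by 90° clockwise gives 090° — the wind blows toward the east.

090°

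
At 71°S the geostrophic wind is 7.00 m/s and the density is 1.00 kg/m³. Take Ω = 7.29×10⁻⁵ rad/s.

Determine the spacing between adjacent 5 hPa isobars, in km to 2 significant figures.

Coriolis parameter at 71°S:
f = 2Ω sin φ = 2 × 7.29×10⁻⁵ × sin 71° = 1.38×10⁻⁴ s⁻¹
Geostrophic balance rearranged: |∂P/∂n| = f ρ V_g
|∂P/∂n| = 1.38×10⁻⁴ × 1.00 × 7.00 = 9.65×10⁻⁴ Pa/m
Isobar spacing: Δn = ΔP/|∂P/∂n| = 500 Pa / 9.65×10⁻⁴ Pa/m = 518137 m ≈ 520 km

520 km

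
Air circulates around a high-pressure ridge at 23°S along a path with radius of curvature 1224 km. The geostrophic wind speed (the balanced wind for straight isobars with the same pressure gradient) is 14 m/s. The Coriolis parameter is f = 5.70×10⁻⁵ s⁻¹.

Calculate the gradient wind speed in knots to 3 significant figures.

37.7 knots

Around a high, pressure-gradient force acts outward with centrifugal, so Coriolis balances both:
fV = (1/ρ)|∂P/∂n| + V²/R  →  V² − fR·V + fR·V_g = 0
With fR = 5.70×10⁻⁵ × 1224×10³ m = 69.8 m/s:
V = [fR − √((fR)² − 4 fR V_g)]/2 = [69.8 − √(69.8² − 4×69.8×14)]/2 = 19.4 m/s
Supergeostrophic (V > V_g = 14 m/s), as expected around a high.
Converting: 19.4 m/s × 1.944 = 37.7 knots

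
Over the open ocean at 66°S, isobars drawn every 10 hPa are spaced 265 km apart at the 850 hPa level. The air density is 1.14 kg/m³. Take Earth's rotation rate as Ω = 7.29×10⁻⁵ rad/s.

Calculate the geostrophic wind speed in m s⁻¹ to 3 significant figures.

24.9 m s⁻¹

Coriolis parameter at 66°S:
f = 2Ω sin φ = 2 × 7.29×10⁻⁵ × sin 66° = 1.33×10⁻⁴ s⁻¹
Pressure gradient: |∂P/∂n| = 1000 Pa / 265000 m = 3.77×10⁻³ Pa/m
Geostrophic balance (pressure-gradient force = Coriolis force):
V_g = (1/(fρ)) |∂P/∂n| = 3.77×10⁻³ / (1.33×10⁻⁴ × 1.14) = 24.9 m/s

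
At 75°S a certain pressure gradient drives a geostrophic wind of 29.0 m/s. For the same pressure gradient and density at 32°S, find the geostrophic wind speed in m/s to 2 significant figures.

53 m/s

With the same pressure gradient and density, V_g ∝ 1/f ∝ 1/sin φ.
V₂ = V₁ · sin φ₁ / sin φ₂ = 29.0 × sin 75° / sin 32°
V₂ = 29.0 × 0.9659/0.5299 = 53 m/s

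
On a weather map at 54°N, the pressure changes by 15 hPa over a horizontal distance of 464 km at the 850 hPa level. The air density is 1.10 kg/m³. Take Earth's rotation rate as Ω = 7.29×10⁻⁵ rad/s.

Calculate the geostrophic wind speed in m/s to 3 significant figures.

Coriolis parameter at 54°N:
f = 2Ω sin φ = 2 × 7.29×10⁻⁵ × sin 54° = 1.18×10⁻⁴ s⁻¹
Pressure gradient: |∂P/∂n| = 1500 Pa / 464000 m = 3.23×10⁻³ Pa/m
Geostrophic balance (pressure-gradient force = Coriolis force):
V_g = (1/(fρ)) |∂P/∂n| = 3.23×10⁻³ / (1.18×10⁻⁴ × 1.10) = 24.9 m/s

24.9 m/s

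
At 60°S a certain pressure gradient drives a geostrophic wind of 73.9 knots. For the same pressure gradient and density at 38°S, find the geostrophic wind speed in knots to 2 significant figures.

100 knots

With the same pressure gradient and density, V_g ∝ 1/f ∝ 1/sin φ.
V₂ = V₁ · sin φ₁ / sin φ₂ = 73.9 × sin 60° / sin 38°
V₂ = 73.9 × 0.8660/0.6157 = 100 knots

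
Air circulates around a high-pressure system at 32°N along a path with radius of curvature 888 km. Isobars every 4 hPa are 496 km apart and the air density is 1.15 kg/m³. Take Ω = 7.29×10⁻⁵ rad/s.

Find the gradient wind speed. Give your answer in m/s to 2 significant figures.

11 m/s

Coriolis parameter at 32°N:
f = 2Ω sin φ = 2 × 7.29×10⁻⁵ × sin 32° = 7.73×10⁻⁵ s⁻¹
Pressure gradient: |∂P/∂n| = 400 Pa / 496000 m = 8.06×10⁻⁴ Pa/m
Geostrophic speed: V_g = |∂P/∂n|/(fρ) = 8.06×10⁻⁴/(7.73×10⁻⁵ × 1.15) = 9.08 m/s
Around a high, pressure-gradient force acts outward with centrifugal, so Coriolis balances both:
fV = (1/ρ)|∂P/∂n| + V²/R  →  V² − fR·V + fR·V_g = 0
With fR = 7.73×10⁻⁵ × 888×10³ m = 68.6 m/s:
V = [fR − √((fR)² − 4 fR V_g)]/2 = [68.6 − √(68.6² − 4×68.6×9.08)]/2 = 10.8 m/s
Supergeostrophic (V > V_g = 9.08 m/s), as expected around a high.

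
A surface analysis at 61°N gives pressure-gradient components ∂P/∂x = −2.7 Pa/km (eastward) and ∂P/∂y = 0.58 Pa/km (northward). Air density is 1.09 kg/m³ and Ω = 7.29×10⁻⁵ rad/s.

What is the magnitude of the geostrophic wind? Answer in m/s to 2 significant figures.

Coriolis parameter at 61°N:
f = 2Ω sin φ = 2 × 7.29×10⁻⁵ × sin 61° = 1.28×10⁻⁴ s⁻¹
Component geostrophic relations (x east, y north):
u_g = −(1/(fρ)) ∂P/∂y,  v_g = (1/(fρ)) ∂P/∂x
u_g = −(0.58×10⁻³)/(1.28×10⁻⁴ × 1.09) = −4.17 m/s;  v_g = (−2.7×10⁻³)/(1.28×10⁻⁴ × 1.09) = −19.4 m/s
|V_g| = √(u_g² + v_g²) = 19.9 m/s

20 m/s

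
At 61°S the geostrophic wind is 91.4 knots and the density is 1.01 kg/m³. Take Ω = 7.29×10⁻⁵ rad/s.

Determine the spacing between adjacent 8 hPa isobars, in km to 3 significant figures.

132 km

Coriolis parameter at 61°S:
f = 2Ω sin φ = 2 × 7.29×10⁻⁵ × sin 61° = 1.28×10⁻⁴ s⁻¹
Wind speed in SI: 91.4 knots = 47.0 m/s
Geostrophic balance rearranged: |∂P/∂n| = f ρ V_g
|∂P/∂n| = 1.28×10⁻⁴ × 1.01 × 47.0 = 6.06×10⁻³ Pa/m
Isobar spacing: Δn = ΔP/|∂P/∂n| = 800 Pa / 6.06×10⁻³ Pa/m = 132101 m ≈ 132 km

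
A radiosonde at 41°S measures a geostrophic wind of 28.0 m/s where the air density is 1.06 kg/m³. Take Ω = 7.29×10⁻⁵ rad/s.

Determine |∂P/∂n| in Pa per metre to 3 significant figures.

2.84×10⁻³ Pa/m

Coriolis parameter at 41°S:
f = 2Ω sin φ = 2 × 7.29×10⁻⁵ × sin 41° = 9.57×10⁻⁵ s⁻¹
Geostrophic balance rearranged: |∂P/∂n| = f ρ V_g
|∂P/∂n| = 9.57×10⁻⁵ × 1.06 × 28.0 = 2.84×10⁻³ Pa/m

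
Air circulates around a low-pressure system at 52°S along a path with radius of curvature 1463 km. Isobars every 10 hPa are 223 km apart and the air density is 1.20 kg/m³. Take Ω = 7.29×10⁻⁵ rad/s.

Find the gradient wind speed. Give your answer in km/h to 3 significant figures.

100 km/h

Coriolis parameter at 52°S:
f = 2Ω sin φ = 2 × 7.29×10⁻⁵ × sin 52° = 1.15×10⁻⁴ s⁻¹
Pressure gradient: |∂P/∂n| = 1000 Pa / 223000 m = 4.48×10⁻³ Pa/m
Geostrophic speed: V_g = |∂P/∂n|/(fρ) = 4.48×10⁻³/(1.15×10⁻⁴ × 1.20) = 32.5 m/s
Around a low, centrifugal force acts outward with Coriolis, so pressure-gradient force balances both:
(1/ρ)|∂P/∂n| = fV + V²/R  →  V² + fR·V − fR·V_g = 0
With fR = 1.15×10⁻⁴ × 1463×10³ m = 168 m/s:
V = [−fR + √((fR)² + 4 fR V_g)]/2 = [−168 + √(168² + 4×168×32.5)]/2 = 27.9 m/s
Subgeostrophic (V < V_g = 32.5 m/s), as expected around a low.
Converting: 27.9 m/s × 3.6 = 100 km/h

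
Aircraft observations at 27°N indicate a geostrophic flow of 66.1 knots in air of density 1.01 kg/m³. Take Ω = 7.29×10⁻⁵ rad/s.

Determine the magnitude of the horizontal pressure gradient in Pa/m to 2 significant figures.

2.3×10⁻³ Pa/m

Coriolis parameter at 27°N:
f = 2Ω sin φ = 2 × 7.29×10⁻⁵ × sin 27° = 6.62×10⁻⁵ s⁻¹
Wind speed in SI: 66.1 knots = 34.0 m/s
Geostrophic balance rearranged: |∂P/∂n| = f ρ V_g
|∂P/∂n| = 6.62×10⁻⁵ × 1.01 × 34.0 = 2.27×10⁻³ Pa/m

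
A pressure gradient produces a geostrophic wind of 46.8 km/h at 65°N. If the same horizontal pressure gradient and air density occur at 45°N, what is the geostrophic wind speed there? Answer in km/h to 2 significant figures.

With the same pressure gradient and density, V_g ∝ 1/f ∝ 1/sin φ.
V₂ = V₁ · sin φ₁ / sin φ₂ = 46.8 × sin 65° / sin 45°
V₂ = 46.8 × 0.9063/0.7071 = 60 km/h

60 km/h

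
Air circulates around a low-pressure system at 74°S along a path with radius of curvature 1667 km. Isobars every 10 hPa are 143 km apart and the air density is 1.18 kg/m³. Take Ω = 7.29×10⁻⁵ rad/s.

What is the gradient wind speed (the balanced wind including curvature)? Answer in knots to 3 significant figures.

Coriolis parameter at 74°S:
f = 2Ω sin φ = 2 × 7.29×10⁻⁵ × sin 74° = 1.40×10⁻⁴ s⁻¹
Pressure gradient: |∂P/∂n| = 1000 Pa / 143000 m = 6.99×10⁻³ Pa/m
Geostrophic speed: V_g = |∂P/∂n|/(fρ) = 6.99×10⁻³/(1.40×10⁻⁴ × 1.18) = 42.3 m/s
Around a low, centrifugal force acts outward with Coriolis, so pressure-gradient force balances both:
(1/ρ)|∂P/∂n| = fV + V²/R  →  V² + fR·V − fR·V_g = 0
With fR = 1.40×10⁻⁴ × 1667×10³ m = 234 m/s:
V = [−fR + √((fR)² + 4 fR V_g)]/2 = [−234 + √(234² + 4×234×42.3)]/2 = 36.6 m/s
Subgeostrophic (V < V_g = 42.3 m/s), as expected around a low.
Converting: 36.6 m/s × 1.944 = 71.1 knots

71.1 knots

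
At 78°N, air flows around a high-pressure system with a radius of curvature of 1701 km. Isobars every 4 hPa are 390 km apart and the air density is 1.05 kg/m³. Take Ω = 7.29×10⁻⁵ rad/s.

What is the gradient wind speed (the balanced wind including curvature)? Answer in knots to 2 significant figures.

Coriolis parameter at 78°N:
f = 2Ω sin φ = 2 × 7.29×10⁻⁵ × sin 78° = 1.43×10⁻⁴ s⁻¹
Pressure gradient: |∂P/∂n| = 400 Pa / 390000 m = 1.03×10⁻³ Pa/m
Geostrophic speed: V_g = |∂P/∂n|/(fρ) = 1.03×10⁻³/(1.43×10⁻⁴ × 1.05) = 6.85 m/s
Around a high, pressure-gradient force acts outward with centrifugal, so Coriolis balances both:
fV = (1/ρ)|∂P/∂n| + V²/R  →  V² − fR·V + fR·V_g = 0
With fR = 1.43×10⁻⁴ × 1701×10³ m = 243 m/s:
V = [fR − √((fR)² − 4 fR V_g)]/2 = [243 − √(243² − 4×243×6.85)]/2 = 7.05 m/s
Supergeostrophic (V > V_g = 6.85 m/s), as expected around a high.
Converting: 7.05 m/s × 1.944 = 14 knots

14 knots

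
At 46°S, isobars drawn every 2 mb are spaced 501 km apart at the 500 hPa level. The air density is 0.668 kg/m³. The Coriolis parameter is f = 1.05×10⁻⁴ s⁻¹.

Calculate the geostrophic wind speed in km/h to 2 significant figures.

Pressure gradient: |∂P/∂n| = 200 Pa / 501000 m = 3.99×10⁻⁴ Pa/m
Geostrophic balance (pressure-gradient force = Coriolis force):
V_g = (1/(fρ)) |∂P/∂n| = 3.99×10⁻⁴ / (1.05×10⁻⁴ × 0.668) = 5.69 m/s
Converting: 5.69 m/s × 3.6 = 20 km/h

20 km/h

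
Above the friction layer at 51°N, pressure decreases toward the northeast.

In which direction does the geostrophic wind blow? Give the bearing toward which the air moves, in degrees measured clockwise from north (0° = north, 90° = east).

135°

The pressure-gradient force points toward the northeast (bearing 045°).
Geostrophic balance: in the Northern Hemisphere the Coriolis force deflects motion to the right, so the geostrophic wind blows 90° to the right of the pressure-gradient force (low pressure on the left).
Rotating 045° by 90° clockwise gives 135° — the wind blows toward the southeast.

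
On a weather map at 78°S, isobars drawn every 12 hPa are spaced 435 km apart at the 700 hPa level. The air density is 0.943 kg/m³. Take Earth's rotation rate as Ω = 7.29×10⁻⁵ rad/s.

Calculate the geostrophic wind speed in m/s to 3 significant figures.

20.5 m/s

Coriolis parameter at 78°S:
f = 2Ω sin φ = 2 × 7.29×10⁻⁵ × sin 78° = 1.43×10⁻⁴ s⁻¹
Pressure gradient: |∂P/∂n| = 1200 Pa / 435000 m = 2.76×10⁻³ Pa/m
Geostrophic balance (pressure-gradient force = Coriolis force):
V_g = (1/(fρ)) |∂P/∂n| = 2.76×10⁻³ / (1.43×10⁻⁴ × 0.943) = 20.5 m/s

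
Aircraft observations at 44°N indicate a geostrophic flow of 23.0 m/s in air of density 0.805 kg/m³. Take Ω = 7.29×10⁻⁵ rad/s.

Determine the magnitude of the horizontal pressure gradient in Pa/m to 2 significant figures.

1.9×10⁻³ Pa/m

Coriolis parameter at 44°N:
f = 2Ω sin φ = 2 × 7.29×10⁻⁵ × sin 44° = 1.01×10⁻⁴ s⁻¹
Geostrophic balance rearranged: |∂P/∂n| = f ρ V_g
|∂P/∂n| = 1.01×10⁻⁴ × 0.805 × 23.0 = 1.88×10⁻³ Pa/m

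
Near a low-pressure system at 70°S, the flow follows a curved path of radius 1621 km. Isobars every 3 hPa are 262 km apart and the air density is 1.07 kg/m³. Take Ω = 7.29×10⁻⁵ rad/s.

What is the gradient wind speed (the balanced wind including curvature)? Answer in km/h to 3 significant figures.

Coriolis parameter at 70°S:
f = 2Ω sin φ = 2 × 7.29×10⁻⁵ × sin 70° = 1.37×10⁻⁴ s⁻¹
Pressure gradient: |∂P/∂n| = 300 Pa / 262000 m = 1.15×10⁻³ Pa/m
Geostrophic speed: V_g = |∂P/∂n|/(fρ) = 1.15×10⁻³/(1.37×10⁻⁴ × 1.07) = 7.81 m/s
Around a low, centrifugal force acts outward with Coriolis, so pressure-gradient force balances both:
(1/ρ)|∂P/∂n| = fV + V²/R  →  V² + fR·V − fR·V_g = 0
With fR = 1.37×10⁻⁴ × 1621×10³ m = 222 m/s:
V = [−fR + √((fR)² + 4 fR V_g)]/2 = [−222 + √(222² + 4×222×7.81)]/2 = 7.55 m/s
Subgeostrophic (V < V_g = 7.81 m/s), as expected around a low.
Converting: 7.55 m/s × 3.6 = 27.2 km/h

27.2 km/h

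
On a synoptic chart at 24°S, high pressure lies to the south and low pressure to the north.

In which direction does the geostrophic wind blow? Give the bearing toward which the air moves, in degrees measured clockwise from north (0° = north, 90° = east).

270°

The pressure-gradient force points toward the north (bearing 000°).
Geostrophic balance: in the Southern Hemisphere the Coriolis force deflects motion to the left, so the geostrophic wind blows 90° to the left of the pressure-gradient force (low pressure on the right).
Rotating 000° by 90° counterclockwise gives 270° — the wind blows toward the west.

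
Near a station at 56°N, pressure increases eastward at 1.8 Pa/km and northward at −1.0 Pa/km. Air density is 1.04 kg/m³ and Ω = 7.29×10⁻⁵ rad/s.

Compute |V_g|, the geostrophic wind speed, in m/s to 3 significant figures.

16.4 m/s

Coriolis parameter at 56°N:
f = 2Ω sin φ = 2 × 7.29×10⁻⁵ × sin 56° = 1.21×10⁻⁴ s⁻¹
Component geostrophic relations (x east, y north):
u_g = −(1/(fρ)) ∂P/∂y,  v_g = (1/(fρ)) ∂P/∂x
u_g = −(−1.0×10⁻³)/(1.21×10⁻⁴ × 1.04) = 7.95 m/s;  v_g = (1.8×10⁻³)/(1.21×10⁻⁴ × 1.04) = 14.3 m/s
|V_g| = √(u_g² + v_g²) = 16.4 m/s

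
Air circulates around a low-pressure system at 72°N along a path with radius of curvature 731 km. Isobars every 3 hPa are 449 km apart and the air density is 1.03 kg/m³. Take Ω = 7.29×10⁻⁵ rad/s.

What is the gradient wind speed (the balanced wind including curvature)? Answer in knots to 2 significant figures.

8.7 knots

Coriolis parameter at 72°N:
f = 2Ω sin φ = 2 × 7.29×10⁻⁵ × sin 72° = 1.39×10⁻⁴ s⁻¹
Pressure gradient: |∂P/∂n| = 300 Pa / 449000 m = 6.68×10⁻⁴ Pa/m
Geostrophic speed: V_g = |∂P/∂n|/(fρ) = 6.68×10⁻⁴/(1.39×10⁻⁴ × 1.03) = 4.68 m/s
Around a low, centrifugal force acts outward with Coriolis, so pressure-gradient force balances both:
(1/ρ)|∂P/∂n| = fV + V²/R  →  V² + fR·V − fR·V_g = 0
With fR = 1.39×10⁻⁴ × 731×10³ m = 101 m/s:
V = [−fR + √((fR)² + 4 fR V_g)]/2 = [−101 + √(101² + 4×101×4.68)]/2 = 4.48 m/s
Subgeostrophic (V < V_g = 4.68 m/s), as expected around a low.
Converting: 4.48 m/s × 1.944 = 8.7 knots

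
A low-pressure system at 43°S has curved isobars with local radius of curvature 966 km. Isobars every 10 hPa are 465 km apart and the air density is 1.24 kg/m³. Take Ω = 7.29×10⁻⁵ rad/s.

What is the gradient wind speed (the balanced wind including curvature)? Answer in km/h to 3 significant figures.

54.3 km/h

Coriolis parameter at 43°S:
f = 2Ω sin φ = 2 × 7.29×10⁻⁵ × sin 43° = 9.94×10⁻⁵ s⁻¹
Pressure gradient: |∂P/∂n| = 1000 Pa / 465000 m = 2.15×10⁻³ Pa/m
Geostrophic speed: V_g = |∂P/∂n|/(fρ) = 2.15×10⁻³/(9.94×10⁻⁵ × 1.24) = 17.4 m/s
Around a low, centrifugal force acts outward with Coriolis, so pressure-gradient force balances both:
(1/ρ)|∂P/∂n| = fV + V²/R  →  V² + fR·V − fR·V_g = 0
With fR = 9.94×10⁻⁵ × 966×10³ m = 96.1 m/s:
V = [−fR + √((fR)² + 4 fR V_g)]/2 = [−96.1 + √(96.1² + 4×96.1×17.4)]/2 = 15.1 m/s
Subgeostrophic (V < V_g = 17.4 m/s), as expected around a low.
Converting: 15.1 m/s × 3.6 = 54.3 km/h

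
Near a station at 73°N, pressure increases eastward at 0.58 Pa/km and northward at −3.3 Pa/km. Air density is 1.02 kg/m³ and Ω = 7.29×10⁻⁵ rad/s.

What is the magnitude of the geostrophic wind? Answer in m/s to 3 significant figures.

Coriolis parameter at 73°N:
f = 2Ω sin φ = 2 × 7.29×10⁻⁵ × sin 73° = 1.39×10⁻⁴ s⁻¹
Component geostrophic relations (x east, y north):
u_g = −(1/(fρ)) ∂P/∂y,  v_g = (1/(fρ)) ∂P/∂x
u_g = −(−3.3×10⁻³)/(1.39×10⁻⁴ × 1.02) = 23.2 m/s;  v_g = (0.58×10⁻³)/(1.39×10⁻⁴ × 1.02) = 4.08 m/s
|V_g| = √(u_g² + v_g²) = 23.6 m/s

23.6 m/s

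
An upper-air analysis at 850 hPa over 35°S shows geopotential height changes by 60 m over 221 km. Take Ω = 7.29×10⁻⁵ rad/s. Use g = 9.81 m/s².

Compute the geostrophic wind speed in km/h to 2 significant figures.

110 km/h

Coriolis parameter at 35°S:
f = 2Ω sin φ = 2 × 7.29×10⁻⁵ × sin 35° = 8.36×10⁻⁵ s⁻¹
Height gradient: |∂Z/∂n| = 60 m / 221000 m = 2.71×10⁻⁴
On a pressure surface, geostrophic balance gives V_g = (g/f)|∂Z/∂n|:
V_g = 9.81 × 2.71×10⁻⁴ / 8.36×10⁻⁵ = 31.8 m/s
Converting: 31.8 m/s × 3.6 = 110 km/h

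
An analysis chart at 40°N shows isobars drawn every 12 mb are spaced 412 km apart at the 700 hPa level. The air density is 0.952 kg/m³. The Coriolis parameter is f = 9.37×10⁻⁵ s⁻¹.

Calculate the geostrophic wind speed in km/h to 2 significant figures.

Pressure gradient: |∂P/∂n| = 1200 Pa / 412000 m = 2.91×10⁻³ Pa/m
Geostrophic balance (pressure-gradient force = Coriolis force):
V_g = (1/(fρ)) |∂P/∂n| = 2.91×10⁻³ / (9.37×10⁻⁵ × 0.952) = 32.7 m/s
Converting: 32.7 m/s × 3.6 = 120 km/h

120 km/h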